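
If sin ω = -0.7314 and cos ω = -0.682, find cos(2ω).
cos(2ω) = cos²ω - sin²ω = -0.06982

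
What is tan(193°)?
tan(193°) = 0.2309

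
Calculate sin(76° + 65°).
sin(76° + 65°) = sin 76° cos 65° + cos 76° sin 65° = 0.6293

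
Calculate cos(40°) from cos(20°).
cos(40°) = cos²20° - sin²20° = 0.766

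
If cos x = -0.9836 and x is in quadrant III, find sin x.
sin x = -0.1804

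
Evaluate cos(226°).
cos(226°) = -0.6947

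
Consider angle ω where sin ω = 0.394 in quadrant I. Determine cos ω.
cos ω = √(1 - sin²ω) = 0.9191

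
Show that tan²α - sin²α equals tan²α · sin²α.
LHS = sin²α/cos²α - sin²α = sin²α(1/cos²α - 1) = sin²α · (1 - cos²α)/cos²α = sin²α · sin²α/cos²α = sin²α · tan²α = RHS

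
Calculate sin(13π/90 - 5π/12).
sin(13π/90 - 5π/12) = sin 13π/90 cos 5π/12 - cos 13π/90 sin 5π/12 = -0.7547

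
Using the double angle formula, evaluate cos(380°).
cos(380°) = cos²190° - sin²190° = 0.9397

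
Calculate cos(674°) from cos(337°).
cos(674°) = cos²337° - sin²337° = 0.6947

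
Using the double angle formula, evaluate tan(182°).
tan(182°) = 2 tan 91° / (1 - tan²91°) = 0.03492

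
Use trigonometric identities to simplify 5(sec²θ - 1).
5(sec²θ - 1) = 5(tan²θ) (using Pythagorean identity)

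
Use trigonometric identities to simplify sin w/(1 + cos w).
sin w/(1 + cos w) = tan(w/2) (using Half angle)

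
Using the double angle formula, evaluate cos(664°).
cos(664°) = 2cos²332° - 1 = 0.5592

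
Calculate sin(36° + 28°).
sin(36° + 28°) = sin 36° cos 28° + cos 36° sin 28° = 0.8988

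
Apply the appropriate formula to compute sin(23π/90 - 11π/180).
sin(23π/90 - 11π/180) = sin 23π/90 cos 11π/180 - cos 23π/90 sin 11π/180 = 0.5736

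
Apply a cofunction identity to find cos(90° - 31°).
cos(90° - 31°) = sin(31°) = 0.515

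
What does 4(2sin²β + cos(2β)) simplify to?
4(2sin²β + cos(2β)) = 4 (using Double angle)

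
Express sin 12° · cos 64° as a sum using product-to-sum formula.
sin 12° cos 64° = (1/2)[sin(12°+64°) + sin(12°-64°)]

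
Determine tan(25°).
tan(25°) = 0.4663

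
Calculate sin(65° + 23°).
sin(65° + 23°) = sin 65° cos 23° + cos 65° sin 23° = 0.9994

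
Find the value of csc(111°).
csc(111°) = 1.071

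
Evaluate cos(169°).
cos(169°) = -0.9816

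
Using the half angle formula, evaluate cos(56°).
cos(56°) = √((1 + cos 112°)/2) = 0.5592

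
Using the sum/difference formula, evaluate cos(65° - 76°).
cos(65° - 76°) = cos 65° cos 76° + sin 65° sin 76° = 0.9816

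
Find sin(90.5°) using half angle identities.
sin(90.5°) = √((1 - cos 181°)/2) = 1.0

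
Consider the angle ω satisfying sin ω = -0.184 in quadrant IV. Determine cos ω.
cos ω = √(1 - sin²ω) = 0.9829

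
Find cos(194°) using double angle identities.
cos(194°) = cos²97° - sin²97° = -0.9703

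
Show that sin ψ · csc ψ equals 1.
LHS = sin ψ · (1/sin ψ) = 1 = RHS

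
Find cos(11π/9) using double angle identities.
cos(11π/9) = cos²11π/18 - sin²11π/18 = -0.766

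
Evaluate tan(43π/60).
tan(43π/60) = -1.235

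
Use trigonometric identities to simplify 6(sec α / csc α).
6(sec α / csc α) = 6(tan α) (using Reciprocal identities)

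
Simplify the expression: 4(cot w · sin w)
4(cot w · sin w) = 4(cos w) (using Quotient identity)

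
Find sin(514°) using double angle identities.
sin(514°) = 2 sin 257° cos 257° = 0.4384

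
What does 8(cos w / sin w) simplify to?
8(cos w / sin w) = 8(cot w) (using Quotient identity)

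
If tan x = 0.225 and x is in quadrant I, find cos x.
cos x = 0.9756 (using tan²x + 1 = sec²x)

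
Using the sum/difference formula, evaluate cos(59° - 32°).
cos(59° - 32°) = cos 59° cos 32° + sin 59° sin 32° = 0.891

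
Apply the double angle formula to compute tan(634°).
tan(634°) = 2 tan 317° / (1 - tan²317°) = -14.3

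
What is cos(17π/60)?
cos(17π/60) = 0.6293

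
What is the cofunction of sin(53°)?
sin(53°) = cos(90° - 53°) = cos(37°)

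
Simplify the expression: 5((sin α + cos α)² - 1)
5((sin α + cos α)² - 1) = 5(sin(2α)) (using Pythagorean + double angle)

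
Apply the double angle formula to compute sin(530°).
sin(530°) = 2 sin 265° cos 265° = 0.1736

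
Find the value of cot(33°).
cot(33°) = 1.54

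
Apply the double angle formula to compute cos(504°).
cos(504°) = cos²252° - sin²252° = -0.809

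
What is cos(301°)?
cos(301°) = 0.515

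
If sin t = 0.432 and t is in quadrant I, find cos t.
cos t = 0.9019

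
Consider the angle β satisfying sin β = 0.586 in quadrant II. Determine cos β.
cos β = ±√(1 - sin²β) = -0.8103 (negative in QII)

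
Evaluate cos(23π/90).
cos(23π/90) = 0.6947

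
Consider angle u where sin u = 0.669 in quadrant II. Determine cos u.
cos u = ±√(1 - sin²u) = -0.7433 (negative in QII)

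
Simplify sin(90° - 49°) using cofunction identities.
sin(90° - 49°) = cos(49°)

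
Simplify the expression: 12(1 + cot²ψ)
12(1 + cot²ψ) = 12(csc²ψ) (using Pythagorean identity)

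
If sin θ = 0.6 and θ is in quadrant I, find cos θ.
cos θ = 0.8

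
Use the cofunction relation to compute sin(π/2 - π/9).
sin(π/2 - π/9) = cos(π/9) = 0.9397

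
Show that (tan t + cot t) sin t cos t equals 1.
LHS = (sin t/cos t + cos t/sin t) sin t cos t = ((sin²t + cos²t)/(sin t cos t)) · sin t cos t = sin²t + cos²t = 1 = RHS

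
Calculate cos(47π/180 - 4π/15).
cos(47π/180 - 4π/15) = cos 47π/180 cos 4π/15 + sin 47π/180 sin 4π/15 = 0.9998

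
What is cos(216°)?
cos(216°) = -0.809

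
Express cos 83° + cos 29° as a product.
cos 83° + cos 29° = 2 cos(56°) cos(27°)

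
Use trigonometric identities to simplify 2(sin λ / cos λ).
2(sin λ / cos λ) = 2(tan λ) (using Quotient identity)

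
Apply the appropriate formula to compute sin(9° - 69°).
sin(9° - 69°) = sin 9° cos 69° - cos 9° sin 69° = -√3/2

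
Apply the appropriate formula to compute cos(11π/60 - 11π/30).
cos(11π/60 - 11π/30) = cos 11π/60 cos 11π/30 + sin 11π/60 sin 11π/30 = 0.8387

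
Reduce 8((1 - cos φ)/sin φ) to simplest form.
8((1 - cos φ)/sin φ) = 8(tan(φ/2)) (using Half angle)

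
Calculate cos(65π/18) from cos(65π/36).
cos(65π/18) = cos²65π/36 - sin²65π/36 = 0.342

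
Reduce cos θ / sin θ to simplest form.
cos θ / sin θ = cot θ (using Quotient identity)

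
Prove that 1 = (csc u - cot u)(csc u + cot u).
RHS = csc²u - cot²u = (1 + cot²u) - cot²u = 1 = LHS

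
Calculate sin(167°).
sin(167°) = 0.225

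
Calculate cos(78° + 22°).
cos(78° + 22°) = cos 78° cos 22° - sin 78° sin 22° = -0.1736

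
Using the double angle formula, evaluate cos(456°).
cos(456°) = cos²228° - sin²228° = -0.1045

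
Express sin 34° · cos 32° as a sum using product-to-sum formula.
sin 34° cos 32° = (1/2)[sin(34°+32°) + sin(34°-32°)]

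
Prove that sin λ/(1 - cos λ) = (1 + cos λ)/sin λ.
LHS = sin λ(1 + cos λ) / ((1 - cos λ)(1 + cos λ)) = sin λ(1 + cos λ) / (1 - cos²λ) = sin λ(1 + cos λ) / sin²λ = (1 + cos λ)/sin λ = RHS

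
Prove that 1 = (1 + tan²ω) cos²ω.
RHS = sec²ω · cos²ω = (1/cos²ω) · cos²ω = 1 = LHS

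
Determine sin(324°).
sin(324°) = -0.5878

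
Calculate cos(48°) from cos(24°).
cos(48°) = cos²24° - sin²24° = 0.6691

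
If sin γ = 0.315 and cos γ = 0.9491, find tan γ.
tan γ = sin γ / cos γ = 0.3319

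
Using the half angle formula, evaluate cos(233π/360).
cos(233π/360) = -√((1 + cos 233π/180)/2) = -0.4462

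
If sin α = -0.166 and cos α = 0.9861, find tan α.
tan α = sin α / cos α = -0.1683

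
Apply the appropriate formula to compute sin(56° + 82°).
sin(56° + 82°) = sin 56° cos 82° + cos 56° sin 82° = 0.6691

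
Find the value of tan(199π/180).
tan(199π/180) = 0.3443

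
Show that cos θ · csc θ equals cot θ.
LHS = cos θ · (1/sin θ) = cos θ/sin θ = cot θ = RHS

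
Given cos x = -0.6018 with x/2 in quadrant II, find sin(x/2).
sin(x/2) = ±√((1 - cos x)/2); positive since x/2 ∈ QII, so sin(x/2) = 0.8949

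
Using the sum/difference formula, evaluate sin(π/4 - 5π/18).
sin(π/4 - 5π/18) = sin π/4 cos 5π/18 - cos π/4 sin 5π/18 = -0.08716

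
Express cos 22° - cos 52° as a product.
cos 22° - cos 52° = -2 sin(37°) sin(-15°)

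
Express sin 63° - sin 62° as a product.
sin 63° - sin 62° = 2 cos(62.5°) sin(0.5°)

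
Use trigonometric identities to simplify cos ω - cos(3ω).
cos ω - cos(3ω) = 2 sin(2ω) sin ω (using Sum-to-product)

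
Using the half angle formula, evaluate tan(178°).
tan(178°) = sin 356° / (1 + cos 356°) = -0.03492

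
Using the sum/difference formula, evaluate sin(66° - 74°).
sin(66° - 74°) = sin 66° cos 74° - cos 66° sin 74° = -0.1392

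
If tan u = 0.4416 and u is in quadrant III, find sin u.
sin u = -0.404 (using tan²u + 1 = sec²u)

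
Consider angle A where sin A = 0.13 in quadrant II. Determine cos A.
cos A = ±√(1 - sin²A) = -0.9915 (negative in QII)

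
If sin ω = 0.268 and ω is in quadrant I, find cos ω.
cos ω = 0.9634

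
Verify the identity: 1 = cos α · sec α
RHS = cos α · (1/cos α) = 1 = LHS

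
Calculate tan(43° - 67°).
tan(43° - 67°) = (tan 43° - tan 67°)/(1 + tan 43° tan 67°) = -0.4452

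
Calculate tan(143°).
tan(143°) = -0.7536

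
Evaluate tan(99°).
tan(99°) = -6.314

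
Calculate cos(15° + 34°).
cos(15° + 34°) = cos 15° cos 34° - sin 15° sin 34° = 0.6561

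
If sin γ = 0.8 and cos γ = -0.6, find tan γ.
tan γ = sin γ / cos γ = -1.333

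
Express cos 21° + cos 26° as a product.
cos 21° + cos 26° = 2 cos(23.5°) cos(-2.5°)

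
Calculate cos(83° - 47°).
cos(83° - 47°) = cos 83° cos 47° + sin 83° sin 47° = 0.809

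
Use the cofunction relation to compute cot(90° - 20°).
cot(90° - 20°) = tan(20°) = 0.364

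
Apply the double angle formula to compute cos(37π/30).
cos(37π/30) = cos²37π/60 - sin²37π/60 = -0.7431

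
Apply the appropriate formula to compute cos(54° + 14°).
cos(54° + 14°) = cos 54° cos 14° - sin 54° sin 14° = 0.3746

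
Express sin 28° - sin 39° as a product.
sin 28° - sin 39° = 2 cos(33.5°) sin(-5.5°)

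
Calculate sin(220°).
sin(220°) = -0.6428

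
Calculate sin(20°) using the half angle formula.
sin(20°) = √((1 - cos 40°)/2) = 0.342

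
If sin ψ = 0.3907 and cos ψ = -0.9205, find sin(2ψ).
sin(2ψ) = 2 sin ψ cos ψ = -0.7193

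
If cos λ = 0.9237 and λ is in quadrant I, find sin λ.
sin λ = 0.3831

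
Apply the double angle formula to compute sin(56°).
sin(56°) = 2 sin 28° cos 28° = 0.829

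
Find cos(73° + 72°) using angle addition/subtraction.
cos(73° + 72°) = cos 73° cos 72° - sin 73° sin 72° = -0.8192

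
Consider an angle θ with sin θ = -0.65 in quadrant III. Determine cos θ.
cos θ = ±√(1 - sin²θ) = -0.7599 (negative in QIII)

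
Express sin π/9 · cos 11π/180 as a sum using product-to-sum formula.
sin π/9 cos 11π/180 = (1/2)[sin(π/9+11π/180) + sin(π/9-11π/180)]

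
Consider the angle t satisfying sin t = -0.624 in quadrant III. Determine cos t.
cos t = ±√(1 - sin²t) = -0.7814 (negative in QIII)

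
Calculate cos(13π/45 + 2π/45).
cos(13π/45 + 2π/45) = cos 13π/45 cos 2π/45 - sin 13π/45 sin 2π/45 = 1/2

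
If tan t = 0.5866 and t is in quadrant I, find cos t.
cos t = 0.8626 (using tan²t + 1 = sec²t)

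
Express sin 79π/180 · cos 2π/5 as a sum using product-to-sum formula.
sin 79π/180 cos 2π/5 = (1/2)[sin(79π/180+2π/5) + sin(79π/180-2π/5)]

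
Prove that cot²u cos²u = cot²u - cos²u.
RHS = cos²u/sin²u - cos²u = cos²u(1/sin²u - 1) = cos²u · (1 - sin²u)/sin²u = cos²u · cos²u/sin²u = cos²u · cot²u = LHS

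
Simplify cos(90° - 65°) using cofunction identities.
cos(90° - 65°) = sin(65°)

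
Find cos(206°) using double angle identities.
cos(206°) = cos²103° - sin²103° = -0.8988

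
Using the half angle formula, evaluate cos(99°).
cos(99°) = -√((1 + cos 198°)/2) = -0.1564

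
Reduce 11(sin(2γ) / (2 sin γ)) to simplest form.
11(sin(2γ) / (2 sin γ)) = 11(cos γ) (using Double angle)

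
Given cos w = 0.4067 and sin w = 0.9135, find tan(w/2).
tan(w/2) = sin w / (1 + cos w) = 0.6494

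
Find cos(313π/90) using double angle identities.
cos(313π/90) = 1 - 2sin²313π/180 = -0.06976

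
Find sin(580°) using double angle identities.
sin(580°) = 2 sin 290° cos 290° = -0.6428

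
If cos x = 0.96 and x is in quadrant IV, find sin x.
sin x = -0.28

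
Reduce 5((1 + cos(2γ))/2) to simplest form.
5((1 + cos(2γ))/2) = 5(cos²γ) (using Power reduction)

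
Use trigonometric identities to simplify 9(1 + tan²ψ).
9(1 + tan²ψ) = 9(sec²ψ) (using Pythagorean identity)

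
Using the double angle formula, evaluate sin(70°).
sin(70°) = 2 sin 35° cos 35° = 0.9397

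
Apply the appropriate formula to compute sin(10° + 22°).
sin(10° + 22°) = sin 10° cos 22° + cos 10° sin 22° = 0.5299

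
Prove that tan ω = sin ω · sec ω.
RHS = sin ω · (1/cos ω) = sin ω/cos ω = tan ω = LHS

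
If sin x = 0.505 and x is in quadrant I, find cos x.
cos x = 0.8631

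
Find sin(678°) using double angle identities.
sin(678°) = 2 sin 339° cos 339° = -0.6691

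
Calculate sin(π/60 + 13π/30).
sin(π/60 + 13π/30) = sin π/60 cos 13π/30 + cos π/60 sin 13π/30 = 0.9877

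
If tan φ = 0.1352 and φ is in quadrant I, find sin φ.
sin φ = 0.134 (using tan²φ + 1 = sec²φ)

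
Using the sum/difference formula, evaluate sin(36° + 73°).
sin(36° + 73°) = sin 36° cos 73° + cos 36° sin 73° = 0.9455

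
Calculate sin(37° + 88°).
sin(37° + 88°) = sin 37° cos 88° + cos 37° sin 88° = 0.8192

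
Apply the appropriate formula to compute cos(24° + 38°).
cos(24° + 38°) = cos 24° cos 38° - sin 24° sin 38° = 0.4695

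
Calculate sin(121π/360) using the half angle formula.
sin(121π/360) = √((1 - cos 121π/180)/2) = 0.8704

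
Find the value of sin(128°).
sin(128°) = 0.788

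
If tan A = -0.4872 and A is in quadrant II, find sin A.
sin A = 0.438 (using tan²A + 1 = sec²A)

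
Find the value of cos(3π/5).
cos(3π/5) = -0.309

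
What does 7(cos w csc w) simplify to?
7(cos w csc w) = 7(cot w) (using Reciprocal + quotient)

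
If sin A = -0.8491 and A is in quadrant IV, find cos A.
cos A = 0.5282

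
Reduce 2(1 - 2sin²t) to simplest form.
2(1 - 2sin²t) = 2(cos(2t)) (using Double angle)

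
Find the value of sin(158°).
sin(158°) = 0.3746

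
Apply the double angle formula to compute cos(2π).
cos(2π) = cos²π - sin²π = 1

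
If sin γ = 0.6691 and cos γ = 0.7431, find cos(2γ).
cos(2γ) = cos²γ - sin²γ = 0.1045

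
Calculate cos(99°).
cos(99°) = -0.1564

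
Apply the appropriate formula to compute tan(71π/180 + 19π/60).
tan(71π/180 + 19π/60) = (tan 71π/180 + tan 19π/60)/(1 - tan 71π/180 tan 19π/60) = -1.28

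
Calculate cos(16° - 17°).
cos(16° - 17°) = cos 16° cos 17° + sin 16° sin 17° = 0.9998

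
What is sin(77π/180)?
sin(77π/180) = 0.9744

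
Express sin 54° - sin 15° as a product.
sin 54° - sin 15° = 2 cos(34.5°) sin(19.5°)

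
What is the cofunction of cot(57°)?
cot(57°) = tan(90° - 57°) = tan(33°)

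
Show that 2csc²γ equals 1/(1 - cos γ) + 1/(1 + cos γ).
RHS = [(1 + cos γ) + (1 - cos γ)] / [(1 - cos γ)(1 + cos γ)] = 2/(1 - cos²γ) = 2/sin²γ = 2csc²γ = LHS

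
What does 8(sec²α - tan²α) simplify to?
8(sec²α - tan²α) = 8 (using Pythagorean identity)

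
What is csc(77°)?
csc(77°) = 1.026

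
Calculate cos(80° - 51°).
cos(80° - 51°) = cos 80° cos 51° + sin 80° sin 51° = 0.8746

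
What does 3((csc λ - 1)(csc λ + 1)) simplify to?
3((csc λ - 1)(csc λ + 1)) = 3(cot²λ) (using Diff. of squares)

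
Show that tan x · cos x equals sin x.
LHS = (sin x/cos x) · cos x = sin x = RHS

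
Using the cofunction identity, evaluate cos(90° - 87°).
cos(90° - 87°) = sin(87°) = 0.9986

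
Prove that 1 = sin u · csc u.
RHS = sin u · (1/sin u) = 1 = LHS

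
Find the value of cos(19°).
cos(19°) = 0.9455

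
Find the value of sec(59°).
sec(59°) = 1.942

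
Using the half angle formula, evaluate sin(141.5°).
sin(141.5°) = √((1 - cos 283°)/2) = 0.6225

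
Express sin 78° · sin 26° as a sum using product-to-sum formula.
sin 78° sin 26° = (1/2)[cos(78°-26°) - cos(78°+26°)]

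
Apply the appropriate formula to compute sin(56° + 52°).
sin(56° + 52°) = sin 56° cos 52° + cos 56° sin 52° = 0.9511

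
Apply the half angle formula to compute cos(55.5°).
cos(55.5°) = √((1 + cos 111°)/2) = 0.5664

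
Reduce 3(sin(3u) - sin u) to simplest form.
3(sin(3u) - sin u) = 3(2 cos(2u) sin u) (using Sum-to-product)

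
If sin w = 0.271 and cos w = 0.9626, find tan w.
tan w = sin w / cos w = 0.2815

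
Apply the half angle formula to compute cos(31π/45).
cos(31π/45) = -√((1 + cos 62π/45)/2) = -0.5592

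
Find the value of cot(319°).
cot(319°) = -1.15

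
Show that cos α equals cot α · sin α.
RHS = (cos α/sin α) · sin α = cos α = LHS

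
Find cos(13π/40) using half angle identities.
cos(13π/40) = √((1 + cos 13π/20)/2) = 0.5225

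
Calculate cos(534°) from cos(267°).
cos(534°) = cos²267° - sin²267° = -0.9945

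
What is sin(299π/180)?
sin(299π/180) = -0.8746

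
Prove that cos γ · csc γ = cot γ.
LHS = cos γ · (1/sin γ) = cos γ/sin γ = cot γ = RHS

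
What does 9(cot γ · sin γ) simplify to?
9(cot γ · sin γ) = 9(cos γ) (using Quotient identity)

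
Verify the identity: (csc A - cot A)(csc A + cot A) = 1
LHS = csc²A - cot²A = (1 + cot²A) - cot²A = 1 = RHS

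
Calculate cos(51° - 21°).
cos(51° - 21°) = cos 51° cos 21° + sin 51° sin 21° = √3/2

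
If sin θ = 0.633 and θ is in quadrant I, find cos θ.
cos θ = 0.7742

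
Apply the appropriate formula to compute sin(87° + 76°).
sin(87° + 76°) = sin 87° cos 76° + cos 87° sin 76° = 0.2924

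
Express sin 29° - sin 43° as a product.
sin 29° - sin 43° = 2 cos(36°) sin(-7°)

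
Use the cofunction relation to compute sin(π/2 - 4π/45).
sin(π/2 - 4π/45) = cos(4π/45) = 0.9613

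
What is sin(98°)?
sin(98°) = 0.9903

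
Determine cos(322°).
cos(322°) = 0.788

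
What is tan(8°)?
tan(8°) = 0.1405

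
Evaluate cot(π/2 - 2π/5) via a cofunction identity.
cot(π/2 - 2π/5) = tan(2π/5) = 3.078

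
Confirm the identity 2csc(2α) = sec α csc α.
LHS = 2/sin(2α) = 2/(2 sin α cos α) = 1/(sin α cos α) = (1/cos α)(1/sin α) = sec α csc α = RHS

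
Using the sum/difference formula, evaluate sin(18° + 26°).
sin(18° + 26°) = sin 18° cos 26° + cos 18° sin 26° = 0.6947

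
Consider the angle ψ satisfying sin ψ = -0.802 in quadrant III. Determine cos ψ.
cos ψ = ±√(1 - sin²ψ) = -0.5973 (negative in QIII)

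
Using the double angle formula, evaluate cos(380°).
cos(380°) = 2cos²190° - 1 = 0.9397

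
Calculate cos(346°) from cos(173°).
cos(346°) = cos²173° - sin²173° = 0.9703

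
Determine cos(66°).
cos(66°) = 0.4067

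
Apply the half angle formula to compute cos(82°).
cos(82°) = √((1 + cos 164°)/2) = 0.1392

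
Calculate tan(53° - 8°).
tan(53° - 8°) = (tan 53° - tan 8°)/(1 + tan 53° tan 8°) = 1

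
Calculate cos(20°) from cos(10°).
cos(20°) = cos²10° - sin²10° = 0.9397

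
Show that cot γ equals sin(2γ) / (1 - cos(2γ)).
RHS = 2 sin γ cos γ / (2sin²γ) = cos γ/sin γ = cot γ = LHS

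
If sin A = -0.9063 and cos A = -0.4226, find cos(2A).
cos(2A) = cos²A - sin²A = -0.6428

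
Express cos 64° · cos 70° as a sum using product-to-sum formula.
cos 64° cos 70° = (1/2)[cos(64°-70°) + cos(64°+70°)]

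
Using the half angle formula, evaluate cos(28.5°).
cos(28.5°) = √((1 + cos 57°)/2) = 0.8788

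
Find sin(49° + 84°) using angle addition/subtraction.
sin(49° + 84°) = sin 49° cos 84° + cos 49° sin 84° = 0.7314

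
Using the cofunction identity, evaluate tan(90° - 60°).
tan(90° - 60°) = cot(60°) = √3/3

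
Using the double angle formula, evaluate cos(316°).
cos(316°) = 1 - 2sin²158° = 0.7193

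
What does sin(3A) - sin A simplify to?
sin(3A) - sin A = 2 cos(2A) sin A (using Sum-to-product)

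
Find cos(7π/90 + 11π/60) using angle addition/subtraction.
cos(7π/90 + 11π/60) = cos 7π/90 cos 11π/60 - sin 7π/90 sin 11π/60 = 0.682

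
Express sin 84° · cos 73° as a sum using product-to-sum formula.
sin 84° cos 73° = (1/2)[sin(84°+73°) + sin(84°-73°)]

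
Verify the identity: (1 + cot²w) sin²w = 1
LHS = csc²w · sin²w = (1/sin²w) · sin²w = 1 = RHS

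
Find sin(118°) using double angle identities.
sin(118°) = 2 sin 59° cos 59° = 0.8829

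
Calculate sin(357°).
sin(357°) = -0.05234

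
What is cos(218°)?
cos(218°) = -0.788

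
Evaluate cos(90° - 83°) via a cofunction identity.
cos(90° - 83°) = sin(83°) = 0.9925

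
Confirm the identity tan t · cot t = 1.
LHS = (sin t/cos t) · (cos t/sin t) = 1 = RHS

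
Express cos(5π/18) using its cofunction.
cos(5π/18) = sin(π/2 - 5π/18) = sin(2π/9)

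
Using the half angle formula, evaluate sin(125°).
sin(125°) = √((1 - cos 250°)/2) = 0.8192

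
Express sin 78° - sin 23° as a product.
sin 78° - sin 23° = 2 cos(50.5°) sin(27.5°)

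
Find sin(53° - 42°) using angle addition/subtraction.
sin(53° - 42°) = sin 53° cos 42° - cos 53° sin 42° = 0.1908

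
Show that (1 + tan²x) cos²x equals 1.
LHS = sec²x · cos²x = (1/cos²x) · cos²x = 1 = RHS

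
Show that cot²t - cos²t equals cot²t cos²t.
LHS = cos²t/sin²t - cos²t = cos²t(1/sin²t - 1) = cos²t · (1 - sin²t)/sin²t = cos²t · cos²t/sin²t = cos²t · cot²t = RHS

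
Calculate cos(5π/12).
cos(5π/12) = (√6-√2)/4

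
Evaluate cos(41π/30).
cos(41π/30) = -0.4067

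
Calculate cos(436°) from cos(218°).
cos(436°) = cos²218° - sin²218° = 0.2419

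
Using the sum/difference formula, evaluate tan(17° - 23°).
tan(17° - 23°) = (tan 17° - tan 23°)/(1 + tan 17° tan 23°) = -0.1051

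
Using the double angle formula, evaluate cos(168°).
cos(168°) = cos²84° - sin²84° = -0.9781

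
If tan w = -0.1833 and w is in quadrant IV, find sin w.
sin w = -0.1803 (using tan²w + 1 = sec²w)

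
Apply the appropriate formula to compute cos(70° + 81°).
cos(70° + 81°) = cos 70° cos 81° - sin 70° sin 81° = -0.8746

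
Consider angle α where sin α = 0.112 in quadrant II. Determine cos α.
cos α = ±√(1 - sin²α) = -0.9937 (negative in QII)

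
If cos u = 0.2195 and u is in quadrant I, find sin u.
sin u = 0.9756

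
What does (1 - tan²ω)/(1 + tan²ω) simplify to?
(1 - tan²ω)/(1 + tan²ω) = cos(2ω) (using Double angle)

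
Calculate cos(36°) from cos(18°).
cos(36°) = cos²18° - sin²18° = 0.809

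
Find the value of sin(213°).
sin(213°) = -0.5446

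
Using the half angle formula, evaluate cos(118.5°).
cos(118.5°) = -√((1 + cos 237°)/2) = -0.4772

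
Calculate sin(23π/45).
sin(23π/45) = 0.9994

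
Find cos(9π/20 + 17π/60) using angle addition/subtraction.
cos(9π/20 + 17π/60) = cos 9π/20 cos 17π/60 - sin 9π/20 sin 17π/60 = -0.6691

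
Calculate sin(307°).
sin(307°) = -0.7986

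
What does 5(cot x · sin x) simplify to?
5(cot x · sin x) = 5(cos x) (using Quotient identity)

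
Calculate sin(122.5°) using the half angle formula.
sin(122.5°) = √((1 - cos 245°)/2) = 0.8434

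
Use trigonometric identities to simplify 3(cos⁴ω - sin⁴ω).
3(cos⁴ω - sin⁴ω) = 3(cos(2ω)) (using Factoring + double angle)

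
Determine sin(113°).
sin(113°) = 0.9205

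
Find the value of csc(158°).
csc(158°) = 2.669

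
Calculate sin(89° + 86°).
sin(89° + 86°) = sin 89° cos 86° + cos 89° sin 86° = 0.08716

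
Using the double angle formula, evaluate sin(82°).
sin(82°) = 2 sin 41° cos 41° = 0.9903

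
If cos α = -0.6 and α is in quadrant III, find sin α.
sin α = -0.8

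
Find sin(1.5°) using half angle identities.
sin(1.5°) = √((1 - cos 3°)/2) = 0.02618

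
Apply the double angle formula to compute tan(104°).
tan(104°) = 2 tan 52° / (1 - tan²52°) = -4.011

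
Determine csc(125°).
csc(125°) = 1.221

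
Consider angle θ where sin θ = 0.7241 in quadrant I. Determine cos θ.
cos θ = √(1 - sin²θ) = 0.6897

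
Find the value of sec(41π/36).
sec(41π/36) = -1.103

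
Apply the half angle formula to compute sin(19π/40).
sin(19π/40) = √((1 - cos 19π/20)/2) = 0.9969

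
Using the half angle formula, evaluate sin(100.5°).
sin(100.5°) = √((1 - cos 201°)/2) = 0.9833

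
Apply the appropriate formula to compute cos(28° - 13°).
cos(28° - 13°) = cos 28° cos 13° + sin 28° sin 13° = (√6+√2)/4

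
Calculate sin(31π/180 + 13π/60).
sin(31π/180 + 13π/60) = sin 31π/180 cos 13π/60 + cos 31π/180 sin 13π/60 = 0.9397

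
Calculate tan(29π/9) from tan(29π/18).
tan(29π/9) = 2 tan 29π/18 / (1 - tan²29π/18) = 0.8391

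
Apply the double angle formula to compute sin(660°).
sin(660°) = 2 sin 330° cos 330° = -√3/2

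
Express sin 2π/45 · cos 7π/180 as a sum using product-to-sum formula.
sin 2π/45 cos 7π/180 = (1/2)[sin(2π/45+7π/180) + sin(2π/45-7π/180)]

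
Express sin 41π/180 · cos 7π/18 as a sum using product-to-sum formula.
sin 41π/180 cos 7π/18 = (1/2)[sin(41π/180+7π/18) + sin(41π/180-7π/18)]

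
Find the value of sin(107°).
sin(107°) = 0.9563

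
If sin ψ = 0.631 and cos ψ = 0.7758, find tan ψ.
tan ψ = sin ψ / cos ψ = 0.8134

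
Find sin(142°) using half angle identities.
sin(142°) = √((1 - cos 284°)/2) = 0.6157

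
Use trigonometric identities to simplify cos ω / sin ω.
cos ω / sin ω = cot ω (using Quotient identity)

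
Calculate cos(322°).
cos(322°) = 0.788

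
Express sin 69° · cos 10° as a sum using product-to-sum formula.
sin 69° cos 10° = (1/2)[sin(69°+10°) + sin(69°-10°)]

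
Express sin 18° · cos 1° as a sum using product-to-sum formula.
sin 18° cos 1° = (1/2)[sin(18°+1°) + sin(18°-1°)]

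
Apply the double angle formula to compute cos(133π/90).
cos(133π/90) = cos²133π/180 - sin²133π/180 = -0.06976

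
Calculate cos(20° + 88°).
cos(20° + 88°) = cos 20° cos 88° - sin 20° sin 88° = -0.309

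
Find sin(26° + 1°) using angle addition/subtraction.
sin(26° + 1°) = sin 26° cos 1° + cos 26° sin 1° = 0.454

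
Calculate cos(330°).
cos(330°) = √3/2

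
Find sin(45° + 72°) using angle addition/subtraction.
sin(45° + 72°) = sin 45° cos 72° + cos 45° sin 72° = 0.891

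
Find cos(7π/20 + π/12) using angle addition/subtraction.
cos(7π/20 + π/12) = cos 7π/20 cos π/12 - sin 7π/20 sin π/12 = 0.2079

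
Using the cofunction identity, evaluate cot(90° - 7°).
cot(90° - 7°) = tan(7°) = 0.1228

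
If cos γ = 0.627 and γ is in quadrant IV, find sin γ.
sin γ = -0.779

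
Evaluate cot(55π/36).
cot(55π/36) = -0.08749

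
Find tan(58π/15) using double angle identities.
tan(58π/15) = 2 tan 29π/15 / (1 - tan²29π/15) = -0.4452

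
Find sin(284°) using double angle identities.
sin(284°) = 2 sin 142° cos 142° = -0.9703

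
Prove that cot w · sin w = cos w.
LHS = (cos w/sin w) · sin w = cos w = RHS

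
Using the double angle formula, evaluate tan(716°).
tan(716°) = 2 tan 358° / (1 - tan²358°) = -0.06993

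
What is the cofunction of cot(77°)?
cot(77°) = tan(90° - 77°) = tan(13°)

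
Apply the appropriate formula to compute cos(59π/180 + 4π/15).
cos(59π/180 + 4π/15) = cos 59π/180 cos 4π/15 - sin 59π/180 sin 4π/15 = -0.2924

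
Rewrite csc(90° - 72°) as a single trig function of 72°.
csc(90° - 72°) = sec(72°)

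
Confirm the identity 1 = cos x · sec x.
RHS = cos x · (1/cos x) = 1 = LHS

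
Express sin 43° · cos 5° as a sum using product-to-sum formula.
sin 43° cos 5° = (1/2)[sin(43°+5°) + sin(43°-5°)]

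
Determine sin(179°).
sin(179°) = 0.01745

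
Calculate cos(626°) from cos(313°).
cos(626°) = cos²313° - sin²313° = -0.06976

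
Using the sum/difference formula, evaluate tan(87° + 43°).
tan(87° + 43°) = (tan 87° + tan 43°)/(1 - tan 87° tan 43°) = -1.192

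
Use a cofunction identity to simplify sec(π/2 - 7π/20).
sec(π/2 - 7π/20) = csc(7π/20)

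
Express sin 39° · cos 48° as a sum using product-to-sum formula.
sin 39° cos 48° = (1/2)[sin(39°+48°) + sin(39°-48°)]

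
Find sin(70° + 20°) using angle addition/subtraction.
sin(70° + 20°) = sin 70° cos 20° + cos 70° sin 20° = 1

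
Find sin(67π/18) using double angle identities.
sin(67π/18) = 2 sin 67π/36 cos 67π/36 = -0.766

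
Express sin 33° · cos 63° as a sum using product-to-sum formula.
sin 33° cos 63° = (1/2)[sin(33°+63°) + sin(33°-63°)]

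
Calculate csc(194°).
csc(194°) = -4.134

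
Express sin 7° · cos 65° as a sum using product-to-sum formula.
sin 7° cos 65° = (1/2)[sin(7°+65°) + sin(7°-65°)]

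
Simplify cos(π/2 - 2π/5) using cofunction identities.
cos(π/2 - 2π/5) = sin(2π/5)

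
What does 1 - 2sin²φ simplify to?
1 - 2sin²φ = cos(2φ) (using Double angle)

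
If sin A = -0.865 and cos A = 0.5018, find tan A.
tan A = sin A / cos A = -1.724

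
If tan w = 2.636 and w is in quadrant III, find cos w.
cos w = -0.3547 (using tan²w + 1 = sec²w)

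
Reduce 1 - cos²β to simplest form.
1 - cos²β = sin²β (using Pythagorean identity)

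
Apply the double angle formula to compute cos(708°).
cos(708°) = cos²354° - sin²354° = 0.9781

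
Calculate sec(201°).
sec(201°) = -1.071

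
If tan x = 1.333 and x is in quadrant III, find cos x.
cos x = -0.6001 (using tan²x + 1 = sec²x)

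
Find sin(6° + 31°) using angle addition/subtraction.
sin(6° + 31°) = sin 6° cos 31° + cos 6° sin 31° = 0.6018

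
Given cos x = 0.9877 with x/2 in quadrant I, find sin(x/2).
sin(x/2) = ±√((1 - cos x)/2); positive since x/2 ∈ QI, so sin(x/2) = 0.07842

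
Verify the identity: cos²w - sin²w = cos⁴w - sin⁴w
RHS = (cos²w - sin²w)(cos²w + sin²w) = (cos²w - sin²w) · 1 = cos²w - sin²w = LHS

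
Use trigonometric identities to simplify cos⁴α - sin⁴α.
cos⁴α - sin⁴α = cos(2α) (using Factoring + double angle)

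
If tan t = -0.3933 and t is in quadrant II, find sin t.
sin t = 0.366 (using tan²t + 1 = sec²t)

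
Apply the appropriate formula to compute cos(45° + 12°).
cos(45° + 12°) = cos 45° cos 12° - sin 45° sin 12° = 0.5446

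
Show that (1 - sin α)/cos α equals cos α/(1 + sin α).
LHS = (1 - sin α)(1 + sin α) / (cos α(1 + sin α)) = (1 - sin²α) / (cos α(1 + sin α)) = cos²α / (cos α(1 + sin α)) = cos α/(1 + sin α) = RHS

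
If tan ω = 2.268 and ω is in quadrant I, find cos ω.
cos ω = 0.4034 (using tan²ω + 1 = sec²ω)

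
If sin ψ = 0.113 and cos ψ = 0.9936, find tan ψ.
tan ψ = sin ψ / cos ψ = 0.1137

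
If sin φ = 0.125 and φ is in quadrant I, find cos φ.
cos φ = 0.9922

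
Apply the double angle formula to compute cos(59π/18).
cos(59π/18) = cos²59π/36 - sin²59π/36 = -0.6428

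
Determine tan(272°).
tan(272°) = -28.64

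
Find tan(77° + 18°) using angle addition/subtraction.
tan(77° + 18°) = (tan 77° + tan 18°)/(1 - tan 77° tan 18°) = -11.43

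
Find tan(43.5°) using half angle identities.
tan(43.5°) = sin 87° / (1 + cos 87°) = 0.949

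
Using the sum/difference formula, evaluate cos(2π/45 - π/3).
cos(2π/45 - π/3) = cos 2π/45 cos π/3 + sin 2π/45 sin π/3 = 0.6157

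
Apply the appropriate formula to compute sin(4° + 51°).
sin(4° + 51°) = sin 4° cos 51° + cos 4° sin 51° = 0.8192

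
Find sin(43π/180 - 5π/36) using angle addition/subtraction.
sin(43π/180 - 5π/36) = sin 43π/180 cos 5π/36 - cos 43π/180 sin 5π/36 = 0.309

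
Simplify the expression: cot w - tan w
cot w - tan w = 2 cot(2w) (using Double angle)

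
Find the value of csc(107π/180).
csc(107π/180) = 1.046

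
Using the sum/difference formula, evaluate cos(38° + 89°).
cos(38° + 89°) = cos 38° cos 89° - sin 38° sin 89° = -0.6018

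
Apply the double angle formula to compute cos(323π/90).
cos(323π/90) = cos²323π/180 - sin²323π/180 = 0.2756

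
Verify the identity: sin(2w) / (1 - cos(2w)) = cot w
LHS = 2 sin w cos w / (2sin²w) = cos w/sin w = cot w = RHS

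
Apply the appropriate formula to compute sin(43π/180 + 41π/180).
sin(43π/180 + 41π/180) = sin 43π/180 cos 41π/180 + cos 43π/180 sin 41π/180 = 0.9945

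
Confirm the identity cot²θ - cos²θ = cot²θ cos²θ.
LHS = cos²θ/sin²θ - cos²θ = cos²θ(1/sin²θ - 1) = cos²θ · (1 - sin²θ)/sin²θ = cos²θ · cos²θ/sin²θ = cos²θ · cot²θ = RHS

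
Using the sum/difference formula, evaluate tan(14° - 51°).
tan(14° - 51°) = (tan 14° - tan 51°)/(1 + tan 14° tan 51°) = -0.7536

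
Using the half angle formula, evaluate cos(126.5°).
cos(126.5°) = -√((1 + cos 253°)/2) = -0.5948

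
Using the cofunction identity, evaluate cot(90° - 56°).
cot(90° - 56°) = tan(56°) = 1.483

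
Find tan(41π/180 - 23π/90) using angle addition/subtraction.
tan(41π/180 - 23π/90) = (tan 41π/180 - tan 23π/90)/(1 + tan 41π/180 tan 23π/90) = -0.08749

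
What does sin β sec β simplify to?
sin β sec β = tan β (using Reciprocal + quotient)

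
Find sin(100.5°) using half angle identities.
sin(100.5°) = √((1 - cos 201°)/2) = 0.9833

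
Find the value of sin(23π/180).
sin(23π/180) = 0.3907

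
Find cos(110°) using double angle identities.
cos(110°) = cos²55° - sin²55° = -0.342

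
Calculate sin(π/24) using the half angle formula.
sin(π/24) = √((1 - cos π/12)/2) = 0.1305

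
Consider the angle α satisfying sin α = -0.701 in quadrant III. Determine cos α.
cos α = ±√(1 - sin²α) = -0.7132 (negative in QIII)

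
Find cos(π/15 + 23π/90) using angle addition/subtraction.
cos(π/15 + 23π/90) = cos π/15 cos 23π/90 - sin π/15 sin 23π/90 = 0.5299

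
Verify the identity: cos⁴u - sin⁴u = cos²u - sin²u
LHS = (cos²u - sin²u)(cos²u + sin²u) = (cos²u - sin²u) · 1 = cos²u - sin²u = RHS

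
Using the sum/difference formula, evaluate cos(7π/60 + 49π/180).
cos(7π/60 + 49π/180) = cos 7π/60 cos 49π/180 - sin 7π/60 sin 49π/180 = 0.342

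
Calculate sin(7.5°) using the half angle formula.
sin(7.5°) = √((1 - cos 15°)/2) = 0.1305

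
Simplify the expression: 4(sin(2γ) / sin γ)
4(sin(2γ) / sin γ) = 4(2 cos γ) (using Double angle)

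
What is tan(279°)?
tan(279°) = -6.314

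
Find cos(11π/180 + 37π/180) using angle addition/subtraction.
cos(11π/180 + 37π/180) = cos 11π/180 cos 37π/180 - sin 11π/180 sin 37π/180 = 0.6691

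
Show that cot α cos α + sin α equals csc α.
LHS = cos²α/sin α + sin α = (cos²α + sin²α)/sin α = 1/sin α = csc α = RHS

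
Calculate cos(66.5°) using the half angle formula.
cos(66.5°) = √((1 + cos 133°)/2) = 0.3987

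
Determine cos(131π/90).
cos(131π/90) = -0.1392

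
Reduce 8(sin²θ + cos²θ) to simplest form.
8(sin²θ + cos²θ) = 8 (using Pythagorean identity)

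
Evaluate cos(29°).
cos(29°) = 0.8746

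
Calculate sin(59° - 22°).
sin(59° - 22°) = sin 59° cos 22° - cos 59° sin 22° = 0.6018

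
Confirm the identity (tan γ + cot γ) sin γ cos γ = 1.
LHS = (sin γ/cos γ + cos γ/sin γ) sin γ cos γ = ((sin²γ + cos²γ)/(sin γ cos γ)) · sin γ cos γ = sin²γ + cos²γ = 1 = RHS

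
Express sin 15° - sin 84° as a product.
sin 15° - sin 84° = 2 cos(49.5°) sin(-34.5°)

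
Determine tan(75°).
tan(75°) = 2+√3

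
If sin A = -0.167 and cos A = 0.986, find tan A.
tan A = sin A / cos A = -0.1694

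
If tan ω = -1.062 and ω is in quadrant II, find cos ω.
cos ω = -0.6855 (using tan²ω + 1 = sec²ω)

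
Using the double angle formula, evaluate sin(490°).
sin(490°) = 2 sin 245° cos 245° = 0.766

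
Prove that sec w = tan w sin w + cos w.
RHS = sin²w/cos w + cos w = (sin²w + cos²w)/cos w = 1/cos w = sec w = LHS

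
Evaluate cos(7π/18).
cos(7π/18) = 0.342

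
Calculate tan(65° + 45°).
tan(65° + 45°) = (tan 65° + tan 45°)/(1 - tan 65° tan 45°) = -2.747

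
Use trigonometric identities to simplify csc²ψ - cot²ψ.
csc²ψ - cot²ψ = 1 (using Pythagorean identity)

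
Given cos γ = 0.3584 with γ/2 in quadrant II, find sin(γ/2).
sin(γ/2) = ±√((1 - cos γ)/2); positive since γ/2 ∈ QII, so sin(γ/2) = 0.5664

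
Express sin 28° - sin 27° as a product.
sin 28° - sin 27° = 2 cos(27.5°) sin(0.5°)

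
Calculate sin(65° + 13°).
sin(65° + 13°) = sin 65° cos 13° + cos 65° sin 13° = 0.9781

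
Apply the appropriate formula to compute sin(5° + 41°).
sin(5° + 41°) = sin 5° cos 41° + cos 5° sin 41° = 0.7193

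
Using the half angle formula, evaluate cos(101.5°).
cos(101.5°) = -√((1 + cos 203°)/2) = -0.1994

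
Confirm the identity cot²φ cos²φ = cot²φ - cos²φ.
RHS = cos²φ/sin²φ - cos²φ = cos²φ(1/sin²φ - 1) = cos²φ · (1 - sin²φ)/sin²φ = cos²φ · cos²φ/sin²φ = cos²φ · cot²φ = LHS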